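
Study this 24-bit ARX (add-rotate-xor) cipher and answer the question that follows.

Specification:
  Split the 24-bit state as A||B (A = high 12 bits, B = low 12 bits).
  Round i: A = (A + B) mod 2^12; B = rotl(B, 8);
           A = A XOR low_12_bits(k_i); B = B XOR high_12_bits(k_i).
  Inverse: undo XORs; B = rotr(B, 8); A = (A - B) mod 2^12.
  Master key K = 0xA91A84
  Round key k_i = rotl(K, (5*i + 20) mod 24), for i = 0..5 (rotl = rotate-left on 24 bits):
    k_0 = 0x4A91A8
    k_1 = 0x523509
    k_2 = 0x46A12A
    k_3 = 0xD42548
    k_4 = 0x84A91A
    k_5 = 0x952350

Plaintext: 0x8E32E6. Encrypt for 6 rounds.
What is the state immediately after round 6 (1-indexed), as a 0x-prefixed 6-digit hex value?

0xF158B1

s_0 = plaintext = 0x8E32E6
s_1 = Round(s_0, k_0) = 0xA61287
s_2 = Round(s_1, k_1) = 0x9E120B
s_3 = Round(s_2, k_2) = 0xAC6F4A
s_4 = Round(s_3, k_3) = 0xF587B6
s_5 = Round(s_4, k_4) = 0xE14E31
s_6 = Round(s_5, k_5) = 0xF158B1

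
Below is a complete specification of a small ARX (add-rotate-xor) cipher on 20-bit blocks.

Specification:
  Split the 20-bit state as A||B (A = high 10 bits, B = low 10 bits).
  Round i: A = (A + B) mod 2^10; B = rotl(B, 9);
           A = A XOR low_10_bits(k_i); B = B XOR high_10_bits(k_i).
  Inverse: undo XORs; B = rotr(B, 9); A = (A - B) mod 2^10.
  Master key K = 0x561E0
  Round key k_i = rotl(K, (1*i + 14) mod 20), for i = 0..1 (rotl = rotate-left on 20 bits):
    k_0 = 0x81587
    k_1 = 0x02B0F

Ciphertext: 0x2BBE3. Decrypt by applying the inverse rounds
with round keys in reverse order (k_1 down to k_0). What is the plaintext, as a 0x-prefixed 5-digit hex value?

s_0 = ciphertext = 0x2BBE3
s_1 = InvRound(s_0, k_1) = 0xF3BD3
s_2 = InvRound(s_1, k_0) = 0xA77AC

0xA77AC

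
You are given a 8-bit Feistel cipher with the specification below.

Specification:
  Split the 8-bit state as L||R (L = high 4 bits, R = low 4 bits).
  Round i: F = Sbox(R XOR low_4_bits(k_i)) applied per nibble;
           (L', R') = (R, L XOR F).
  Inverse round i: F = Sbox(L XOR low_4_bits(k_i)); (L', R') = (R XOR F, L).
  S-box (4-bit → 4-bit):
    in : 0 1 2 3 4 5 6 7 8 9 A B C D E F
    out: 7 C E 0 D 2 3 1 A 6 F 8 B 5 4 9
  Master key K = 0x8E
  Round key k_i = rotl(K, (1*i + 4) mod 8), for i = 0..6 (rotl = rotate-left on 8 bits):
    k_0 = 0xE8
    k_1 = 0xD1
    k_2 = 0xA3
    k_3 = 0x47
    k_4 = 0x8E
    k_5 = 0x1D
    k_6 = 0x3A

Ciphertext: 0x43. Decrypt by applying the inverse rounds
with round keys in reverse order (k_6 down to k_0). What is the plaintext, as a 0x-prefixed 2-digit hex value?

s_0 = ciphertext = 0x43
s_1 = InvRound(s_0, k_6) = 0x74
s_2 = InvRound(s_1, k_5) = 0xB7
s_3 = InvRound(s_2, k_4) = 0x5B
s_4 = InvRound(s_3, k_3) = 0x55
s_5 = InvRound(s_4, k_2) = 0x65
s_6 = InvRound(s_5, k_1) = 0x46
s_7 = InvRound(s_6, k_0) = 0xD4

0xD4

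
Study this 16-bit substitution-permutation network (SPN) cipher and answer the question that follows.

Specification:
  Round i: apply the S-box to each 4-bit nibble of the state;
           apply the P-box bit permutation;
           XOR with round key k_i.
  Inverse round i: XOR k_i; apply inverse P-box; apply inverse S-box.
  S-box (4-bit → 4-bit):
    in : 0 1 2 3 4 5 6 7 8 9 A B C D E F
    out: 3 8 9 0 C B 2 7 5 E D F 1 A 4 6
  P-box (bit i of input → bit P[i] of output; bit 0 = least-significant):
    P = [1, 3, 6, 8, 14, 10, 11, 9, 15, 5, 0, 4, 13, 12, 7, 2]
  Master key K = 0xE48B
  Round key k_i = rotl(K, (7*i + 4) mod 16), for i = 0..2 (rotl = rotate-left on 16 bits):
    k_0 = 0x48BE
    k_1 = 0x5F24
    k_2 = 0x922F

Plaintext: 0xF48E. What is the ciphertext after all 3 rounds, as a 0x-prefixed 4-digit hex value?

0x0858

s_0 = plaintext = 0xF48E
s_1 = Round(s_0, k_0) = 0x106F
s_2 = Round(s_1, k_1) = 0xDB48
s_3 = Round(s_2, k_2) = 0x0858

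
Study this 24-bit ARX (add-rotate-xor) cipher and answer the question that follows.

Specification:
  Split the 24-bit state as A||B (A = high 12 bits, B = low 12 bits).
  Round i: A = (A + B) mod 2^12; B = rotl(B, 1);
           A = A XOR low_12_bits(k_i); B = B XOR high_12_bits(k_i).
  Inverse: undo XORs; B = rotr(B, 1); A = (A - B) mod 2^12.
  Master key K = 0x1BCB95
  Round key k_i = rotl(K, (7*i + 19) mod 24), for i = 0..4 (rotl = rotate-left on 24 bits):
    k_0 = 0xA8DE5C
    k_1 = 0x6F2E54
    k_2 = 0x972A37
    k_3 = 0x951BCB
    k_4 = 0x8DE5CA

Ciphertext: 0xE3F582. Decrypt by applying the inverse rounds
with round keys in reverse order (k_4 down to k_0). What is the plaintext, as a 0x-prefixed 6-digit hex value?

0xFEFE2B

s_0 = ciphertext = 0xE3F582
s_1 = InvRound(s_0, k_4) = 0x5476AE
s_2 = InvRound(s_1, k_3) = 0xE8DFFF
s_3 = InvRound(s_2, k_2) = 0x974B46
s_4 = InvRound(s_3, k_1) = 0x0466DA
s_5 = InvRound(s_4, k_0) = 0xFEFE2B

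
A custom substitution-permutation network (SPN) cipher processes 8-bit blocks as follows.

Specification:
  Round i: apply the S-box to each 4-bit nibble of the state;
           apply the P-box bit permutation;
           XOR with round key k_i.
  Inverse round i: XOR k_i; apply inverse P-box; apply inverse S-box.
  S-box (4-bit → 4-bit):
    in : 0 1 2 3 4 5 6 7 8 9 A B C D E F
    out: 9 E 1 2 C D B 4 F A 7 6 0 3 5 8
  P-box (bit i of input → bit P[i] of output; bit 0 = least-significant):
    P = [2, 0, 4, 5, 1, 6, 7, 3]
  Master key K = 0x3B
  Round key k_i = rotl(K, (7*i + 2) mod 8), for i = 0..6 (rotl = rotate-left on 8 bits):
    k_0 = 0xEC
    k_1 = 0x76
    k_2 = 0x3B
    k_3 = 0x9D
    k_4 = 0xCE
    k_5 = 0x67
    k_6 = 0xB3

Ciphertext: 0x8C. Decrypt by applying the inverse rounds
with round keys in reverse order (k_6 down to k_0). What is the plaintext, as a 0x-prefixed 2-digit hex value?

s_0 = ciphertext = 0x8C
s_1 = InvRound(s_0, k_6) = 0x08
s_2 = InvRound(s_1, k_5) = 0x66
s_3 = InvRound(s_2, k_4) = 0x4F
s_4 = InvRound(s_3, k_3) = 0xA7
s_5 = InvRound(s_4, k_2) = 0x4E
s_6 = InvRound(s_5, k_1) = 0xF4
s_7 = InvRound(s_6, k_0) = 0xF7

0xF7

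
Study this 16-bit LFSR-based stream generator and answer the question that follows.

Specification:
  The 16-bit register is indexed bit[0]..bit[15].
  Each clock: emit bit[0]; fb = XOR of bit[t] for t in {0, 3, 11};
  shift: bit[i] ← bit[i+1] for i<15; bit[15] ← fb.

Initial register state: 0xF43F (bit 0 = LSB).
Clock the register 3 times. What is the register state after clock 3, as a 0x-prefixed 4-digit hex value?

0xDE87

reg_0 = 0xF43F
clock 1: out=1, reg = 0x7A1F
clock 2: out=1, reg = 0xBD0F
clock 3: out=1, reg = 0xDE87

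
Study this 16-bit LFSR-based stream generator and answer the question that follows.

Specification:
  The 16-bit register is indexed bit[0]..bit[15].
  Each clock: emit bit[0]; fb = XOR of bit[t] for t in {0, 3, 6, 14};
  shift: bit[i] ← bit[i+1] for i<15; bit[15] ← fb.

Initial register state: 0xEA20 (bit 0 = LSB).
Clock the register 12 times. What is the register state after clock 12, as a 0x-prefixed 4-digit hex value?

reg_0 = 0xEA20
clock 1: out=0, reg = 0xF510
clock 2: out=0, reg = 0xFA88
clock 3: out=0, reg = 0x7D44
clock 4: out=0, reg = 0x3EA2
clock 5: out=0, reg = 0x1F51
clock 6: out=1, reg = 0x0FA8
clock 7: out=0, reg = 0x87D4
clock 8: out=0, reg = 0xC3EA
clock 9: out=0, reg = 0xE1F5
clock 10: out=1, reg = 0xF0FA
clock 11: out=0, reg = 0xF87D
clock 12: out=1, reg = 0x7C3E

0x7C3E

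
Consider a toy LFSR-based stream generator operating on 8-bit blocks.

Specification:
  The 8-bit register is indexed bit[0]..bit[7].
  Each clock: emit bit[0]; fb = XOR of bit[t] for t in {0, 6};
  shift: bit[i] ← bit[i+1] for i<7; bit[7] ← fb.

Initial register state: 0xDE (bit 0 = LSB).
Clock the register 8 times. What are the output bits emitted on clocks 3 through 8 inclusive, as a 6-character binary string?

reg_0 = 0xDE
clock 1: out=0, reg = 0xEF
clock 2: out=1, reg = 0x77
clock 3: out=1, reg = 0x3B
clock 4: out=1, reg = 0x9D
clock 5: out=1, reg = 0xCE
clock 6: out=0, reg = 0xE7
clock 7: out=1, reg = 0x73
clock 8: out=1, reg = 0x39

111011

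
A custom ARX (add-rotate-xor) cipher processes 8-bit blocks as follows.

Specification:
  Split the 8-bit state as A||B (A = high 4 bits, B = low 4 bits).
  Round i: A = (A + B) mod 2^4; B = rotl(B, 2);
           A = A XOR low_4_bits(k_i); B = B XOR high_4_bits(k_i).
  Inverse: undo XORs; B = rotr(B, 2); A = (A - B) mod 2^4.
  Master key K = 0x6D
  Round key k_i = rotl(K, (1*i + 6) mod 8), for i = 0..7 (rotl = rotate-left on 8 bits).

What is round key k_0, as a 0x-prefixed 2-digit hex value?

0x5B

K = 0x6D
k_0 = rotl(K, (1*0+6) mod 8) = rotl(K, 6) = 0x5B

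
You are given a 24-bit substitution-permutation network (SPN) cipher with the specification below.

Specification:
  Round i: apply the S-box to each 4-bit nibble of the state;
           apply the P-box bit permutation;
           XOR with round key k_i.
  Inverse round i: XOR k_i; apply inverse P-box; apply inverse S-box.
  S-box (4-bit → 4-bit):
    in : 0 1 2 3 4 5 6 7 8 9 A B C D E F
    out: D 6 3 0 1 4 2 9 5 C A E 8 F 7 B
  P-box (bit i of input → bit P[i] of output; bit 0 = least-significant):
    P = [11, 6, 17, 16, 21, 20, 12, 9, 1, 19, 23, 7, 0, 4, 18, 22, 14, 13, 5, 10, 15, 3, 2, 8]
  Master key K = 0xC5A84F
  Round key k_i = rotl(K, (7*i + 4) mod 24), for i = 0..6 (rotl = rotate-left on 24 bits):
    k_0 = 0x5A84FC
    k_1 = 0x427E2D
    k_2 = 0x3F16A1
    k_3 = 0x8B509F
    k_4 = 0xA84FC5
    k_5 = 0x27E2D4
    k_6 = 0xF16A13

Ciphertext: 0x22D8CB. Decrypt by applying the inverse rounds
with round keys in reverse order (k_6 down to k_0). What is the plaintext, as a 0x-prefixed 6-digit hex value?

0x662EC9

s_0 = ciphertext = 0x22D8CB
s_1 = InvRound(s_0, k_6) = 0x26A9BB
s_2 = InvRound(s_1, k_5) = 0xB844CF
s_3 = InvRound(s_2, k_4) = 0xA334A4
s_4 = InvRound(s_3, k_3) = 0x6D2243
s_5 = InvRound(s_4, k_2) = 0x3BC711
s_6 = InvRound(s_5, k_1) = 0xD1A6E7
s_7 = InvRound(s_6, k_0) = 0x662EC9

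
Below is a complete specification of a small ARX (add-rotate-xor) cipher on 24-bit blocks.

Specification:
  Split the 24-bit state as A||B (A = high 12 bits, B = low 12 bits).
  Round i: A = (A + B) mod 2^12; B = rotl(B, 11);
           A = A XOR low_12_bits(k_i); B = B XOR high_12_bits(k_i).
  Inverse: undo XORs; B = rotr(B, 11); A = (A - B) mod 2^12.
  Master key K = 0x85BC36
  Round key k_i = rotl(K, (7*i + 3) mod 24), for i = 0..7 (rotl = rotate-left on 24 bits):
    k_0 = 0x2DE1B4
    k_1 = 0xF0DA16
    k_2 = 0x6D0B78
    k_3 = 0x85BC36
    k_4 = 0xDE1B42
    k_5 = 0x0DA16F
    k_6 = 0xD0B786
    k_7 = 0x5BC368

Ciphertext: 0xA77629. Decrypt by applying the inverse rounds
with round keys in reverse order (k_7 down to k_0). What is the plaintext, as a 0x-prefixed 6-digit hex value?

0x8600D9

s_0 = ciphertext = 0xA77629
s_1 = InvRound(s_0, k_7) = 0x1F572A
s_2 = InvRound(s_1, k_6) = 0x230443
s_3 = InvRound(s_2, k_5) = 0xA2D932
s_4 = InvRound(s_3, k_4) = 0x7C99A6
s_5 = InvRound(s_4, k_3) = 0x8053FA
s_6 = InvRound(s_5, k_2) = 0x929A54
s_7 = InvRound(s_6, k_1) = 0x88DAB2
s_8 = InvRound(s_7, k_0) = 0x8600D9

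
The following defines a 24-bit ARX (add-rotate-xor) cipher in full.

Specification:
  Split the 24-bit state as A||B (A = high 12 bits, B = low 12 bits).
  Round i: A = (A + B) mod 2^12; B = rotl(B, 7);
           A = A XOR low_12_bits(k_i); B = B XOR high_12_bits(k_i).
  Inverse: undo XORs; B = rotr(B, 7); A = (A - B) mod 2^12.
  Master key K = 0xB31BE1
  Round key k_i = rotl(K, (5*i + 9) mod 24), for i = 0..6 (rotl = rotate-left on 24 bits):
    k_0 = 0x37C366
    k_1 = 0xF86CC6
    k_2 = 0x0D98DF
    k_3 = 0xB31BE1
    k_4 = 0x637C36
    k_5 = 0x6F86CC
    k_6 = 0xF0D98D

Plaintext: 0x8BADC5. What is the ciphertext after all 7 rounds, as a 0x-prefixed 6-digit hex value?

s_0 = plaintext = 0x8BADC5
s_1 = Round(s_0, k_0) = 0x519192
s_2 = Round(s_1, k_1) = 0xA6D68A
s_3 = Round(s_2, k_2) = 0x8285ED
s_4 = Round(s_3, k_3) = 0x5F4D9E
s_5 = Round(s_4, k_4) = 0xFA495B
s_6 = Round(s_5, k_5) = 0xE33B32
s_7 = Round(s_6, k_6) = 0x0E8654

0x0E8654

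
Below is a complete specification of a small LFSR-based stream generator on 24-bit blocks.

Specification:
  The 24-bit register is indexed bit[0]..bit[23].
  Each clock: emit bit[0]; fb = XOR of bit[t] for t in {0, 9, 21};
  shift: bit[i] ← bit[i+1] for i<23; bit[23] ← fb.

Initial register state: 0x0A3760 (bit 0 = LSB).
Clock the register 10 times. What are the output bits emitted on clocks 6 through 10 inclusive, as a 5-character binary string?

reg_0 = 0x0A3760
clock 1: out=0, reg = 0x851BB0
clock 2: out=0, reg = 0xC28DD8
clock 3: out=0, reg = 0x6146EC
clock 4: out=0, reg = 0x30A376
clock 5: out=0, reg = 0x1851BB
clock 6: out=1, reg = 0x8C28DD
clock 7: out=1, reg = 0xC6146E
clock 8: out=0, reg = 0x630A37
clock 9: out=1, reg = 0xB1851B
clock 10: out=1, reg = 0x58C28D

11011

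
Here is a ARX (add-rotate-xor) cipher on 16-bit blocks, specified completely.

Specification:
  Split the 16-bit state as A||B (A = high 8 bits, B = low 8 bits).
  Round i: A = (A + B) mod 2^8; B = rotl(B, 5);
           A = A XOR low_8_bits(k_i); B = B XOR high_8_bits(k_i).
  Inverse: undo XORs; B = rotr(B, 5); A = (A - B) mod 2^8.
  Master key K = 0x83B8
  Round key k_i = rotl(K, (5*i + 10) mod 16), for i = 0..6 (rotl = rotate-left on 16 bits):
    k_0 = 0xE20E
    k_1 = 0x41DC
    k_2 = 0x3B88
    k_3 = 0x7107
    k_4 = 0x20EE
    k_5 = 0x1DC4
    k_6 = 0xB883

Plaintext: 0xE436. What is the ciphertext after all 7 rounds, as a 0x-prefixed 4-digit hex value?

0x281B

s_0 = plaintext = 0xE436
s_1 = Round(s_0, k_0) = 0x1424
s_2 = Round(s_1, k_1) = 0xE4C5
s_3 = Round(s_2, k_2) = 0x2183
s_4 = Round(s_3, k_3) = 0xA301
s_5 = Round(s_4, k_4) = 0x4A00
s_6 = Round(s_5, k_5) = 0x8E1D
s_7 = Round(s_6, k_6) = 0x281B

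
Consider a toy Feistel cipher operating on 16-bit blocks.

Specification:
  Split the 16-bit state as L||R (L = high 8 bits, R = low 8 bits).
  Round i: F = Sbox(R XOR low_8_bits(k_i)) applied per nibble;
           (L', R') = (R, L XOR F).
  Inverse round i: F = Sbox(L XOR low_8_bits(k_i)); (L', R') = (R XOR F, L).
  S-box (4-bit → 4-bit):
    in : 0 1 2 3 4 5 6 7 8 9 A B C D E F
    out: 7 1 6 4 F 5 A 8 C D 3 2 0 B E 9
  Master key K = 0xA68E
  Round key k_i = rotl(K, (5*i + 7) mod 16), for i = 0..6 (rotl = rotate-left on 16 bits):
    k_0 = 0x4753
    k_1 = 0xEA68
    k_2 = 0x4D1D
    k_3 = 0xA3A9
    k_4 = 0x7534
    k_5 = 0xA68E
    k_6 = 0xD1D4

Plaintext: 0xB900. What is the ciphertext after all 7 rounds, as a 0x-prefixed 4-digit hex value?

0xD68C

s_0 = plaintext = 0xB900
s_1 = Round(s_0, k_0) = 0x00ED
s_2 = Round(s_1, k_1) = 0xEDC5
s_3 = Round(s_2, k_2) = 0xC551
s_4 = Round(s_3, k_3) = 0x5159
s_5 = Round(s_4, k_4) = 0x59FA
s_6 = Round(s_5, k_5) = 0xFAD6
s_7 = Round(s_6, k_6) = 0xD68C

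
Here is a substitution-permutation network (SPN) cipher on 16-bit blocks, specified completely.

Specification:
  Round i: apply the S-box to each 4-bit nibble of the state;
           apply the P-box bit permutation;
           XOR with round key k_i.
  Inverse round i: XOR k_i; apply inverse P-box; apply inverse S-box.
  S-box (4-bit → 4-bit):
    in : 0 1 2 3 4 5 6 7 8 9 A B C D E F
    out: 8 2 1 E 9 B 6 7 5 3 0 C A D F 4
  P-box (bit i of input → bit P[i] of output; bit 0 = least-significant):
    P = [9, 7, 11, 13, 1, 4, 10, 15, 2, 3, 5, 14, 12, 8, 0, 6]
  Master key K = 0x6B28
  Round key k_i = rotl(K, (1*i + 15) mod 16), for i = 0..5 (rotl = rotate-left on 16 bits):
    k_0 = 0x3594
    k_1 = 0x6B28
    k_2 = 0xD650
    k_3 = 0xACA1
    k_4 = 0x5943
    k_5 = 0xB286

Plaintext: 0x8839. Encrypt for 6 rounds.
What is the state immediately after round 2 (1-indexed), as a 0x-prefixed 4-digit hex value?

s_0 = plaintext = 0x8839
s_1 = Round(s_0, k_0) = 0xA321
s_2 = Round(s_1, k_1) = 0x2B82
s_3 = Round(s_2, k_2) = 0x8072
s_4 = Round(s_3, k_3) = 0xFAB2
s_5 = Round(s_4, k_4) = 0xDF42
s_6 = Round(s_5, k_5) = 0x20E5

0x2B82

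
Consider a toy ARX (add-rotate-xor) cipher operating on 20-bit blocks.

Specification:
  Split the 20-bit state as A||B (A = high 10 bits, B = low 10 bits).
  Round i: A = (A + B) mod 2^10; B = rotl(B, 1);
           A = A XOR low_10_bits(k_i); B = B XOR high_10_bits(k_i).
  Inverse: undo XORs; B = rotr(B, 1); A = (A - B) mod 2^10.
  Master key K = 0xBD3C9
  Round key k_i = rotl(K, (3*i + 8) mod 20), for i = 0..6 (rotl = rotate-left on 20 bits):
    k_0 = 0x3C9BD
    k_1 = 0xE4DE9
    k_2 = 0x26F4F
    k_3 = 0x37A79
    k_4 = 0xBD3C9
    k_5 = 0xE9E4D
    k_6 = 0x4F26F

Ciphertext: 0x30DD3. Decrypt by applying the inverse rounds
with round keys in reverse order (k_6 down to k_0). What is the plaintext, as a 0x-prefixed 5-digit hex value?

0x76A13

s_0 = ciphertext = 0x30DD3
s_1 = InvRound(s_0, k_6) = 0x0D677
s_2 = InvRound(s_1, k_5) = 0x640E8
s_3 = InvRound(s_2, k_4) = 0x52D0E
s_4 = InvRound(s_3, k_3) = 0x928E8
s_5 = InvRound(s_4, k_2) = 0xB3239
s_6 = InvRound(s_5, k_1) = 0x940D5
s_7 = InvRound(s_6, k_0) = 0x76A13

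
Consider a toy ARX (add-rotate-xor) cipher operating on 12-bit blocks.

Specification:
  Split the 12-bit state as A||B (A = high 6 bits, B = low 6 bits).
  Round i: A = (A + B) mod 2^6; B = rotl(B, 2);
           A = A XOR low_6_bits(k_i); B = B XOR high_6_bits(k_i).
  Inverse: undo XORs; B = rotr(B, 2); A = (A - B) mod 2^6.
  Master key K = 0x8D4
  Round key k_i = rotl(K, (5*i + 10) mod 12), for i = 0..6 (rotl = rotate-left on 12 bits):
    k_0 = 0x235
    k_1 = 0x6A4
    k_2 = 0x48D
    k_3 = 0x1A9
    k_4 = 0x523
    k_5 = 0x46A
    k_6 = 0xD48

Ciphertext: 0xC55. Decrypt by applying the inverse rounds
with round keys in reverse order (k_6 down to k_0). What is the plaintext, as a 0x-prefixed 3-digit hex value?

s_0 = ciphertext = 0xC55
s_1 = InvRound(s_0, k_6) = 0xC48
s_2 = InvRound(s_1, k_5) = 0x156
s_3 = InvRound(s_2, k_4) = 0x1A0
s_4 = InvRound(s_3, k_3) = 0x1A9
s_5 = InvRound(s_4, k_2) = 0x37E
s_6 = InvRound(s_5, k_1) = 0x809
s_7 = InvRound(s_6, k_0) = 0x150

0x150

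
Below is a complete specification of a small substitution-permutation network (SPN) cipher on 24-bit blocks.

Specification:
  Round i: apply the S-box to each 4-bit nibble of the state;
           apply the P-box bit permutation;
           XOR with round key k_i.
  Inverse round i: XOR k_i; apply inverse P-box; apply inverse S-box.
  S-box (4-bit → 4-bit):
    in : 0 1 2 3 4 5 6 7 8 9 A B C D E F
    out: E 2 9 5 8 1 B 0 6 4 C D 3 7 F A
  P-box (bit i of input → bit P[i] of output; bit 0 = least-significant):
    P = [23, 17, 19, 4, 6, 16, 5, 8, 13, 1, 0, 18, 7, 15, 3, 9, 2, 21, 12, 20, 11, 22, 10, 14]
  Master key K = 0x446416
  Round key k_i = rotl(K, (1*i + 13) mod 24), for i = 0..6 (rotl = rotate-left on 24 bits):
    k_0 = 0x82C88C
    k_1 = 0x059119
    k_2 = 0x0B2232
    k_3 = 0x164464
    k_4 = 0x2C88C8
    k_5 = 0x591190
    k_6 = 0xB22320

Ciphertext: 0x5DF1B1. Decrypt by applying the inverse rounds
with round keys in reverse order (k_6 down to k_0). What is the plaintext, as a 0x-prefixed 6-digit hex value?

0x0230ED

s_0 = ciphertext = 0x5DF1B1
s_1 = InvRound(s_0, k_6) = 0xF86A1E
s_2 = InvRound(s_1, k_5) = 0x2DBCF5
s_3 = InvRound(s_2, k_4) = 0x939384
s_4 = InvRound(s_3, k_3) = 0xA964E5
s_5 = InvRound(s_4, k_2) = 0xAC2856
s_6 = InvRound(s_5, k_1) = 0x5D8D63
s_7 = InvRound(s_6, k_0) = 0x0230ED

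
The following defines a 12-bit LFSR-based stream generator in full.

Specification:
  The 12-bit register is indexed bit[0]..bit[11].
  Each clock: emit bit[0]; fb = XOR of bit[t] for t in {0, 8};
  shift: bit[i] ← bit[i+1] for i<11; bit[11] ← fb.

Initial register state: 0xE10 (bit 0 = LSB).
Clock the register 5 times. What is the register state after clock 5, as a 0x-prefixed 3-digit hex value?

reg_0 = 0xE10
clock 1: out=0, reg = 0x708
clock 2: out=0, reg = 0xB84
clock 3: out=0, reg = 0xDC2
clock 4: out=0, reg = 0xEE1
clock 5: out=1, reg = 0xF70

0xF70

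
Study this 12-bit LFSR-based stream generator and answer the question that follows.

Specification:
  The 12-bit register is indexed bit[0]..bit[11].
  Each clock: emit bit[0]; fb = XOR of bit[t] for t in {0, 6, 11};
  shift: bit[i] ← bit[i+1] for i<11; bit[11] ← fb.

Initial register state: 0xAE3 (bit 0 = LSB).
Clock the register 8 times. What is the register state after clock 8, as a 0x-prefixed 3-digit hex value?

0x07A

reg_0 = 0xAE3
clock 1: out=1, reg = 0xD71
clock 2: out=1, reg = 0xEB8
clock 3: out=0, reg = 0xF5C
clock 4: out=0, reg = 0x7AE
clock 5: out=0, reg = 0x3D7
clock 6: out=1, reg = 0x1EB
clock 7: out=1, reg = 0x0F5
clock 8: out=1, reg = 0x07A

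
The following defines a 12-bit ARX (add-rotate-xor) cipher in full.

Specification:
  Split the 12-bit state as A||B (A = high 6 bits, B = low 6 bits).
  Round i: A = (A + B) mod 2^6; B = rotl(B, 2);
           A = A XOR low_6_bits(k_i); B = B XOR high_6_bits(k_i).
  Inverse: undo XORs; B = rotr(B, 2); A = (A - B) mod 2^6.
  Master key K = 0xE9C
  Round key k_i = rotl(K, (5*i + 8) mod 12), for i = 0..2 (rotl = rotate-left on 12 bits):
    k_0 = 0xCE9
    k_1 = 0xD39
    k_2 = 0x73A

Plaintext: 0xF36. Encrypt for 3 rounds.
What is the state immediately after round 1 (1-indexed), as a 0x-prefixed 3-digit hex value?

s_0 = plaintext = 0xF36
s_1 = Round(s_0, k_0) = 0x6E8
s_2 = Round(s_1, k_1) = 0xE96
s_3 = Round(s_2, k_2) = 0xA85

0x6E8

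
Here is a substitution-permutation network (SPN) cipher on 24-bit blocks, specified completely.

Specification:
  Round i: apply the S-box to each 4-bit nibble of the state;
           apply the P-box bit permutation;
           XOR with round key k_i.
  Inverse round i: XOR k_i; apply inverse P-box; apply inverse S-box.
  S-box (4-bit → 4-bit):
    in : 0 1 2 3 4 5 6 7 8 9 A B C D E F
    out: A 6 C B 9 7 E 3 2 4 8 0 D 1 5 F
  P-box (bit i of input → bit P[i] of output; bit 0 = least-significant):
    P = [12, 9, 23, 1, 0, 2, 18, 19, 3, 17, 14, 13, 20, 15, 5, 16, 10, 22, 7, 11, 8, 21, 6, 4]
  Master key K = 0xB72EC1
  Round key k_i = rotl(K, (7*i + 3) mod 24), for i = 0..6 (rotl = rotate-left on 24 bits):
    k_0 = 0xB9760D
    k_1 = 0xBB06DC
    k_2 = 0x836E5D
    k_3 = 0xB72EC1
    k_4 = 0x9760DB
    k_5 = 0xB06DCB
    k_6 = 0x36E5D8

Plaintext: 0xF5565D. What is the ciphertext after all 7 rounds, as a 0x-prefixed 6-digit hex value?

s_0 = plaintext = 0xF5565D
s_1 = Round(s_0, k_0) = 0xCF83F8
s_2 = Round(s_1, k_1) = 0xF5A901
s_3 = Round(s_2, k_2) = 0x6A2989
s_4 = Round(s_3, k_3) = 0x1666B5
s_5 = Round(s_4, k_4) = 0x749A3B
s_6 = Round(s_5, k_5) = 0x9840EE
s_7 = Round(s_6, k_6) = 0xE1D599

0xE1D599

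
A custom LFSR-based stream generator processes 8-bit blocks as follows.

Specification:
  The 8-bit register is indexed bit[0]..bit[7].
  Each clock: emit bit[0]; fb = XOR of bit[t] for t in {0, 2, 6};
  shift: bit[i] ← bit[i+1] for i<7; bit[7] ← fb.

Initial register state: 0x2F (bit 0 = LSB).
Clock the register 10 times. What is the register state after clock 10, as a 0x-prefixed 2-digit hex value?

0xBD

reg_0 = 0x2F
clock 1: out=1, reg = 0x17
clock 2: out=1, reg = 0x0B
clock 3: out=1, reg = 0x85
clock 4: out=1, reg = 0x42
clock 5: out=0, reg = 0xA1
clock 6: out=1, reg = 0xD0
clock 7: out=0, reg = 0xE8
clock 8: out=0, reg = 0xF4
clock 9: out=0, reg = 0x7A
clock 10: out=0, reg = 0xBD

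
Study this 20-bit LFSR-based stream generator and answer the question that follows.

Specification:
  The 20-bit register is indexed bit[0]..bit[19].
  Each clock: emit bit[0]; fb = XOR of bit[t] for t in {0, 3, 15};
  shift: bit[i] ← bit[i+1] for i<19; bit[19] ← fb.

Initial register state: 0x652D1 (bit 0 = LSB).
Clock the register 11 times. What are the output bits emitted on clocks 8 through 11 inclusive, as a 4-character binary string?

1010

reg_0 = 0x652D1
clock 1: out=1, reg = 0xB2968
clock 2: out=0, reg = 0xD94B4
clock 3: out=0, reg = 0xECA5A
clock 4: out=0, reg = 0x7652D
clock 5: out=1, reg = 0x3B296
clock 6: out=0, reg = 0x9D94B
clock 7: out=1, reg = 0xCECA5
clock 8: out=1, reg = 0x67652
clock 9: out=0, reg = 0x33B29
clock 10: out=1, reg = 0x19D94
clock 11: out=0, reg = 0x8CECA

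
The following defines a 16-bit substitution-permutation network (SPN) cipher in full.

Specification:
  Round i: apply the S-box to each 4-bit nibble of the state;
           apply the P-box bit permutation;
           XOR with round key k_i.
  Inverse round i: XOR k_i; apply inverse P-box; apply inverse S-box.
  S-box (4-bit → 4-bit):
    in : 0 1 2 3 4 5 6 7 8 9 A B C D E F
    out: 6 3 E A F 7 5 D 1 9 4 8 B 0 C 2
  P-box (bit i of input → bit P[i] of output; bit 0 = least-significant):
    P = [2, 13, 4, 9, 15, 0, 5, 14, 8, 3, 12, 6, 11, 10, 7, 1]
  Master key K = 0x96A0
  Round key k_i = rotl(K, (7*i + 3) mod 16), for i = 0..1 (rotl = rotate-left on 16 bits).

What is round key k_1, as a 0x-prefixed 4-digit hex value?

K = 0x96A0
k_0 = rotl(K, (7*0+3) mod 16) = rotl(K, 3) = 0xB504
k_1 = rotl(K, (7*1+3) mod 16) = rotl(K, 10) = 0x825A

0x825A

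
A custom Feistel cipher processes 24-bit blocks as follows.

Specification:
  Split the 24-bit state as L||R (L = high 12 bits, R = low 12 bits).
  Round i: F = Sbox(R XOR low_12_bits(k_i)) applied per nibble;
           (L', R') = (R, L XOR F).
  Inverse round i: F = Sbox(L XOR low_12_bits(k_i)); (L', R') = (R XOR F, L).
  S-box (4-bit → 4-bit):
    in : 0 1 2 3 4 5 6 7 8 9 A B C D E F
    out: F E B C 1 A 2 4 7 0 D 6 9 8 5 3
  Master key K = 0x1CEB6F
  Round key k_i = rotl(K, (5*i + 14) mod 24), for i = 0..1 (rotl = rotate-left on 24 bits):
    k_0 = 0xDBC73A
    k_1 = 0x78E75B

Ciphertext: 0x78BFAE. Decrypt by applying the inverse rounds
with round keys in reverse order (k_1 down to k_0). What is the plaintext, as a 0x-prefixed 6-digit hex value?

0x36D021

s_0 = ciphertext = 0x78BFAE
s_1 = InvRound(s_0, k_1) = 0x02178B
s_2 = InvRound(s_1, k_0) = 0x36D021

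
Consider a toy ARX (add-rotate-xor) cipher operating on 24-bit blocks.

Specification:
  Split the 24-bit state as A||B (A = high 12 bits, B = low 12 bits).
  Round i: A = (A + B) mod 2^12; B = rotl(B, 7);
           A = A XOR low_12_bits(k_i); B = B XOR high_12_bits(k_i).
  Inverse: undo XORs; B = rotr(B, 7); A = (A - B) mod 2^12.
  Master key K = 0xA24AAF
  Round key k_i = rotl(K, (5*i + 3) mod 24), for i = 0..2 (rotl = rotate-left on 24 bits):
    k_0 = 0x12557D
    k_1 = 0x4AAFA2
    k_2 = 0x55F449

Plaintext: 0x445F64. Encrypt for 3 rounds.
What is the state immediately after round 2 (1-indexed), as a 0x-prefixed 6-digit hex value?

s_0 = plaintext = 0x445F64
s_1 = Round(s_0, k_0) = 0x6D435E
s_2 = Round(s_1, k_1) = 0x590BB0
s_3 = Round(s_2, k_2) = 0x509D02

0x590BB0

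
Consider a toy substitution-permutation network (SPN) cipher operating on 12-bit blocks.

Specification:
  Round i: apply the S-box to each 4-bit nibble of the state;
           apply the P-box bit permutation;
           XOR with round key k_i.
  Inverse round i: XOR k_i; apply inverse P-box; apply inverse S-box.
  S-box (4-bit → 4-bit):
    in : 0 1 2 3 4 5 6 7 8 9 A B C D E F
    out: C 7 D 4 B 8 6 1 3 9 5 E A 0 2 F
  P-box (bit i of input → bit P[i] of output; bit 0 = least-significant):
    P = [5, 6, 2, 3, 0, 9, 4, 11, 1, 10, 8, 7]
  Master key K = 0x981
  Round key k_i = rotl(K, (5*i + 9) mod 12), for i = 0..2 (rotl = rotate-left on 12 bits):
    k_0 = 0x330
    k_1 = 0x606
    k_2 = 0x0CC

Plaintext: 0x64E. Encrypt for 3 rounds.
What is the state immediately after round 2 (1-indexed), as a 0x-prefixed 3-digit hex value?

s_0 = plaintext = 0x64E
s_1 = Round(s_0, k_0) = 0xC71
s_2 = Round(s_1, k_1) = 0x2E3
s_3 = Round(s_2, k_2) = 0x34A

0x2E3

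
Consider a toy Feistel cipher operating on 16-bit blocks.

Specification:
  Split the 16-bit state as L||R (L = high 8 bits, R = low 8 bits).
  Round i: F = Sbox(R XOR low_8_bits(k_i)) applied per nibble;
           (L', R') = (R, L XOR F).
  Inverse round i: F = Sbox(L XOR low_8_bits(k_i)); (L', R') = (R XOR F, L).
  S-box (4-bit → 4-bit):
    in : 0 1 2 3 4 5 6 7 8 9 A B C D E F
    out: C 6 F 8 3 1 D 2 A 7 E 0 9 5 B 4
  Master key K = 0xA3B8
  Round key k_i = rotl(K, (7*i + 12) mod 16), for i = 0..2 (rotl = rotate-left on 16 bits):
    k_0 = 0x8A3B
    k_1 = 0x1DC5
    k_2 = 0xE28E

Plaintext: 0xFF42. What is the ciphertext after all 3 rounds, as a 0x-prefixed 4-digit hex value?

0x273F

s_0 = plaintext = 0xFF42
s_1 = Round(s_0, k_0) = 0x42D8
s_2 = Round(s_1, k_1) = 0xD827
s_3 = Round(s_2, k_2) = 0x273F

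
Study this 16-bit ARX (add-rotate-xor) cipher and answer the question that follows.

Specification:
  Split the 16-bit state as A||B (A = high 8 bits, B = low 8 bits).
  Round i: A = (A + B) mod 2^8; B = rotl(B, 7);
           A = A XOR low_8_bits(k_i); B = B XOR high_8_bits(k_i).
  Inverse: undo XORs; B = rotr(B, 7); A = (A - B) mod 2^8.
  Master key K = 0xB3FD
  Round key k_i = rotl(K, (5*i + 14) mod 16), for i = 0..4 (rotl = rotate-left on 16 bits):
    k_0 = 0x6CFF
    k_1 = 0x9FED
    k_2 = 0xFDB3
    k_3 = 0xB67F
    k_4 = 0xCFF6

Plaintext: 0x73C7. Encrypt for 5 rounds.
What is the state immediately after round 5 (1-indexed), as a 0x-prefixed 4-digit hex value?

0x9CE0

s_0 = plaintext = 0x73C7
s_1 = Round(s_0, k_0) = 0xC58F
s_2 = Round(s_1, k_1) = 0xB958
s_3 = Round(s_2, k_2) = 0xA2D1
s_4 = Round(s_3, k_3) = 0x0C5E
s_5 = Round(s_4, k_4) = 0x9CE0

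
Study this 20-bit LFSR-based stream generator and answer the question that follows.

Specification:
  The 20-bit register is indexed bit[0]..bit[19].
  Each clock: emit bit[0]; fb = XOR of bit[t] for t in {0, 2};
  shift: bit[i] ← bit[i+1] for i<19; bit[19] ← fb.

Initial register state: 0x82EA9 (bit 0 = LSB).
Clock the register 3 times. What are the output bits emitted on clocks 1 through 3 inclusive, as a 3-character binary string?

reg_0 = 0x82EA9
clock 1: out=1, reg = 0xC1754
clock 2: out=0, reg = 0xE0BAA
clock 3: out=0, reg = 0x705D5

100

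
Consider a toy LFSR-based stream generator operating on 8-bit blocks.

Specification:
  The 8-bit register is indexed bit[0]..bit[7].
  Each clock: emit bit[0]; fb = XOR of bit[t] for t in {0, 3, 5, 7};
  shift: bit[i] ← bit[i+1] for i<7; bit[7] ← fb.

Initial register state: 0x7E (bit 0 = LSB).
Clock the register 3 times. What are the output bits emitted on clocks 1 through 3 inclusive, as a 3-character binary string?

reg_0 = 0x7E
clock 1: out=0, reg = 0x3F
clock 2: out=1, reg = 0x9F
clock 3: out=1, reg = 0xCF

011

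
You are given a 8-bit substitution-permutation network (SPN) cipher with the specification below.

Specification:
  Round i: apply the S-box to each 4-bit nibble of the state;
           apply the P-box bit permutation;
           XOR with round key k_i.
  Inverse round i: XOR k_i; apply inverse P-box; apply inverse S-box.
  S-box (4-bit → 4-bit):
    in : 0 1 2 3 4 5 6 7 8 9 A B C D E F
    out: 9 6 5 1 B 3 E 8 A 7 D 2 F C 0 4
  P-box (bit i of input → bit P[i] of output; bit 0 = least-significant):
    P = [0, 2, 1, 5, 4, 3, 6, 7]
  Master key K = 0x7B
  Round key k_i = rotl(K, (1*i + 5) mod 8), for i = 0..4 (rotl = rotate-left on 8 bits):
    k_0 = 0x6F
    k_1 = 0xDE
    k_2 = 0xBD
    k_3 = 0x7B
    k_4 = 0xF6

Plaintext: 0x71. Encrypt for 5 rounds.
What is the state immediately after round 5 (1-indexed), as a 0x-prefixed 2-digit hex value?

0x12

s_0 = plaintext = 0x71
s_1 = Round(s_0, k_0) = 0xE9
s_2 = Round(s_1, k_1) = 0xD9
s_3 = Round(s_2, k_2) = 0x7A
s_4 = Round(s_3, k_3) = 0xD8
s_5 = Round(s_4, k_4) = 0x12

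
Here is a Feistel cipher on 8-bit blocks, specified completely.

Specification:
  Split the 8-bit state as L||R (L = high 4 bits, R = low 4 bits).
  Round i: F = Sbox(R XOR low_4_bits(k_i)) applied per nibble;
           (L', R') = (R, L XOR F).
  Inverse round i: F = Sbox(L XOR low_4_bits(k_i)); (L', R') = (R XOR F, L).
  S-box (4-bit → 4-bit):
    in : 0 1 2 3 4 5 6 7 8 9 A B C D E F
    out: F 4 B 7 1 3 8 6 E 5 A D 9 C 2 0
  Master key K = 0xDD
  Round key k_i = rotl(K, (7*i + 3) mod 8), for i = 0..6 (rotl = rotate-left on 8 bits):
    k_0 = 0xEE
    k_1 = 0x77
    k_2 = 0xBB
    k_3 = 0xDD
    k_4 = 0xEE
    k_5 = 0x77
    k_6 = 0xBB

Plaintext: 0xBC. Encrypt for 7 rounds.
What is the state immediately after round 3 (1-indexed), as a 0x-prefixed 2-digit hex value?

0xA4

s_0 = plaintext = 0xBC
s_1 = Round(s_0, k_0) = 0xC0
s_2 = Round(s_1, k_1) = 0x0A
s_3 = Round(s_2, k_2) = 0xA4
s_4 = Round(s_3, k_3) = 0x4F
s_5 = Round(s_4, k_4) = 0xF0
s_6 = Round(s_5, k_5) = 0x09
s_7 = Round(s_6, k_6) = 0x9B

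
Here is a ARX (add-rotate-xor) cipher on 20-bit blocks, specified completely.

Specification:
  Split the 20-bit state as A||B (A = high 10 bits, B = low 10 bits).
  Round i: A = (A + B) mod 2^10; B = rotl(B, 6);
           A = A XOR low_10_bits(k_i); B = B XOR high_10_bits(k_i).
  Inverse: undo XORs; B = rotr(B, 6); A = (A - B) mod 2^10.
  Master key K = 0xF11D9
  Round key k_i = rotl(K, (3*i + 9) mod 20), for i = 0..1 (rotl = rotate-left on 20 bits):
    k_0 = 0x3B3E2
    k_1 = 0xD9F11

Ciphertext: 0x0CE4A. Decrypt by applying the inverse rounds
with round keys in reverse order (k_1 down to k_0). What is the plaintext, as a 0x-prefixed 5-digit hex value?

0x09388

s_0 = ciphertext = 0x0CE4A
s_1 = InvRound(s_0, k_1) = 0x13AD4
s_2 = InvRound(s_1, k_0) = 0x09388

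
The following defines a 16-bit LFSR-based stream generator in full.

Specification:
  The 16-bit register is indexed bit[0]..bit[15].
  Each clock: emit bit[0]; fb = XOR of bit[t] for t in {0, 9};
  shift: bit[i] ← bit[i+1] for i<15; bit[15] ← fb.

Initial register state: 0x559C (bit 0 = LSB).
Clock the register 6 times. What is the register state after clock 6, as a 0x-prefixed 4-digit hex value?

0xD956

reg_0 = 0x559C
clock 1: out=0, reg = 0x2ACE
clock 2: out=0, reg = 0x9567
clock 3: out=1, reg = 0xCAB3
clock 4: out=1, reg = 0x6559
clock 5: out=1, reg = 0xB2AC
clock 6: out=0, reg = 0xD956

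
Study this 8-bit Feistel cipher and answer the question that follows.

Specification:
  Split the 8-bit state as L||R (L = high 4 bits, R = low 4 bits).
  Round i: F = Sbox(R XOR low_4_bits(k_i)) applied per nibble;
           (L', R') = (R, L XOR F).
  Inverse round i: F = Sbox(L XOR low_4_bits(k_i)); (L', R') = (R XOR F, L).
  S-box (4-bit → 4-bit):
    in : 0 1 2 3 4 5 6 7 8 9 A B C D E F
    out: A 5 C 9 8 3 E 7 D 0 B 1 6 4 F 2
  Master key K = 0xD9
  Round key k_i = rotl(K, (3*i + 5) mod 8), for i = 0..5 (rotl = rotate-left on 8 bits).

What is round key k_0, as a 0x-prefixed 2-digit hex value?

K = 0xD9
k_0 = rotl(K, (3*0+5) mod 8) = rotl(K, 5) = 0x3B

0x3B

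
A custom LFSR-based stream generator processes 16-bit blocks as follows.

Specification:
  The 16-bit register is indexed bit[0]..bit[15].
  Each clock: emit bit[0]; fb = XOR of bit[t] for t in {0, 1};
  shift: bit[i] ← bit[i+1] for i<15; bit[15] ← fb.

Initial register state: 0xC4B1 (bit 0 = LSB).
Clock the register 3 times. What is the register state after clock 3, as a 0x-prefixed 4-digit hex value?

reg_0 = 0xC4B1
clock 1: out=1, reg = 0xE258
clock 2: out=0, reg = 0x712C
clock 3: out=0, reg = 0x3896

0x3896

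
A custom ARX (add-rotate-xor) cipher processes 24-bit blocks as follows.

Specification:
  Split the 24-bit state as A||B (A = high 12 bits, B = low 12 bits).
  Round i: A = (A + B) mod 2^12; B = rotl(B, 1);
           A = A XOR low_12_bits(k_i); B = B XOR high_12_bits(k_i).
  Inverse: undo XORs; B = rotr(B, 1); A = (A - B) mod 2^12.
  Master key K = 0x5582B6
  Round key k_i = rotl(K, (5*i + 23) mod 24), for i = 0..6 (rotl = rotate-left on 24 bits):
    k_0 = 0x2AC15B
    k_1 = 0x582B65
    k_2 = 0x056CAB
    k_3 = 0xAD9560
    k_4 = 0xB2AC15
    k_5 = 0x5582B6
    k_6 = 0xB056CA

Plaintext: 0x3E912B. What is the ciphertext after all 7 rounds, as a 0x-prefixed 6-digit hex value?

s_0 = plaintext = 0x3E912B
s_1 = Round(s_0, k_0) = 0x44F0FA
s_2 = Round(s_1, k_1) = 0xE2C476
s_3 = Round(s_2, k_2) = 0xE098BA
s_4 = Round(s_3, k_3) = 0x3A3BAC
s_5 = Round(s_4, k_4) = 0x35AC73
s_6 = Round(s_5, k_5) = 0xD7BDBF
s_7 = Round(s_6, k_6) = 0xDF007A

0xDF007A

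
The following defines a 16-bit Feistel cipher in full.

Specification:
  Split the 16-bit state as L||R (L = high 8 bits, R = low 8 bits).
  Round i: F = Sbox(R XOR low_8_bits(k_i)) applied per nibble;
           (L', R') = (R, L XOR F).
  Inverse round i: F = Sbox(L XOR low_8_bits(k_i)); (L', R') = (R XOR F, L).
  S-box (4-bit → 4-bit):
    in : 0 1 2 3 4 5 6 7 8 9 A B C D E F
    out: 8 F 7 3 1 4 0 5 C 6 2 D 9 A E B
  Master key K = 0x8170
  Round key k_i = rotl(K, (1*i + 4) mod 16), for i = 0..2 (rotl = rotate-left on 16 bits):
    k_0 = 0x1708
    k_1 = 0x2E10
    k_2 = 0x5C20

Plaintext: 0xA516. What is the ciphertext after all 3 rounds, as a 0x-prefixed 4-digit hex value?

0x0B26

s_0 = plaintext = 0xA516
s_1 = Round(s_0, k_0) = 0x165B
s_2 = Round(s_1, k_1) = 0x5B0B
s_3 = Round(s_2, k_2) = 0x0B26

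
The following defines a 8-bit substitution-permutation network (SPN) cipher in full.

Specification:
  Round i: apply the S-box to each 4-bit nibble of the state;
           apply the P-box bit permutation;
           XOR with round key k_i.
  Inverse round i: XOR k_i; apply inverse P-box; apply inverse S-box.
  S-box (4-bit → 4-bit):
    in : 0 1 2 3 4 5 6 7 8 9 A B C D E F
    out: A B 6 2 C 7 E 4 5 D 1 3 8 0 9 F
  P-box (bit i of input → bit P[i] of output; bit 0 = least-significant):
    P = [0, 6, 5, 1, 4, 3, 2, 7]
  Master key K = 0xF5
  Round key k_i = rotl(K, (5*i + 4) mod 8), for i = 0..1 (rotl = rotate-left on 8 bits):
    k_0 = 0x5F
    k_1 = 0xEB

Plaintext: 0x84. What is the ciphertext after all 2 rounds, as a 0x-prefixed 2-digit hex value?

s_0 = plaintext = 0x84
s_1 = Round(s_0, k_0) = 0x69
s_2 = Round(s_1, k_1) = 0x44

0x44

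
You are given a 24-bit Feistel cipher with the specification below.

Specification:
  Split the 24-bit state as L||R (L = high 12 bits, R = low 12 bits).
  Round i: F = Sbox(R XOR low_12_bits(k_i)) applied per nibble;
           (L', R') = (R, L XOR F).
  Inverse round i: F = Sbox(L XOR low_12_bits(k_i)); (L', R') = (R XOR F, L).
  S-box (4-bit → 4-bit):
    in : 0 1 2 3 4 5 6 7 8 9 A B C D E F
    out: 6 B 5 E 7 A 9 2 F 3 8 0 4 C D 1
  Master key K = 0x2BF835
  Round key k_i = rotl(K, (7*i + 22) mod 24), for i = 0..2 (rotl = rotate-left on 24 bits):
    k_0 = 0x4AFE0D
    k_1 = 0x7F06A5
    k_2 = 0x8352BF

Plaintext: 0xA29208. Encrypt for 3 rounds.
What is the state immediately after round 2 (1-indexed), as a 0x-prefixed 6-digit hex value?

s_0 = plaintext = 0xA29208
s_1 = Round(s_0, k_0) = 0x208E43
s_2 = Round(s_1, k_1) = 0xE43DD1
s_3 = Round(s_2, k_2) = 0xDD1FDE

0xE43DD1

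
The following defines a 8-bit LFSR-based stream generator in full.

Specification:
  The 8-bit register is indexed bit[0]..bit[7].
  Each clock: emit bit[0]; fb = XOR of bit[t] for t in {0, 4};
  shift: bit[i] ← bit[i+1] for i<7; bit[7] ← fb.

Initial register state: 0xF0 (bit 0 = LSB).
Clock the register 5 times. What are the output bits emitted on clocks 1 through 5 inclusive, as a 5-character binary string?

reg_0 = 0xF0
clock 1: out=0, reg = 0xF8
clock 2: out=0, reg = 0xFC
clock 3: out=0, reg = 0xFE
clock 4: out=0, reg = 0xFF
clock 5: out=1, reg = 0x7F

00001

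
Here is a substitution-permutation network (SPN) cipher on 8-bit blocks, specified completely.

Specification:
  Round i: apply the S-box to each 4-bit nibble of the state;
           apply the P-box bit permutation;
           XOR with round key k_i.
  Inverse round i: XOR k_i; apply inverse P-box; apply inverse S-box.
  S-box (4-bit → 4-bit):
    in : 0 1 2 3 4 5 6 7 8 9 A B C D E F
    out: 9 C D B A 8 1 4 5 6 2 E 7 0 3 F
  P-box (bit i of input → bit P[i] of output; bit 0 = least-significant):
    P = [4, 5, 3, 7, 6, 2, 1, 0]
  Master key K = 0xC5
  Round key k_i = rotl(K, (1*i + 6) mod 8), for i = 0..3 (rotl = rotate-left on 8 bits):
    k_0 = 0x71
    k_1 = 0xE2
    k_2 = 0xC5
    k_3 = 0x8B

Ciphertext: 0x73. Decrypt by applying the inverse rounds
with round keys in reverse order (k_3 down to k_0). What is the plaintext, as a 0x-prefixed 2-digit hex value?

0x1A

s_0 = ciphertext = 0x73
s_1 = InvRound(s_0, k_3) = 0x6F
s_2 = InvRound(s_1, k_2) = 0x7B
s_3 = InvRound(s_2, k_1) = 0x52
s_4 = InvRound(s_3, k_0) = 0x1A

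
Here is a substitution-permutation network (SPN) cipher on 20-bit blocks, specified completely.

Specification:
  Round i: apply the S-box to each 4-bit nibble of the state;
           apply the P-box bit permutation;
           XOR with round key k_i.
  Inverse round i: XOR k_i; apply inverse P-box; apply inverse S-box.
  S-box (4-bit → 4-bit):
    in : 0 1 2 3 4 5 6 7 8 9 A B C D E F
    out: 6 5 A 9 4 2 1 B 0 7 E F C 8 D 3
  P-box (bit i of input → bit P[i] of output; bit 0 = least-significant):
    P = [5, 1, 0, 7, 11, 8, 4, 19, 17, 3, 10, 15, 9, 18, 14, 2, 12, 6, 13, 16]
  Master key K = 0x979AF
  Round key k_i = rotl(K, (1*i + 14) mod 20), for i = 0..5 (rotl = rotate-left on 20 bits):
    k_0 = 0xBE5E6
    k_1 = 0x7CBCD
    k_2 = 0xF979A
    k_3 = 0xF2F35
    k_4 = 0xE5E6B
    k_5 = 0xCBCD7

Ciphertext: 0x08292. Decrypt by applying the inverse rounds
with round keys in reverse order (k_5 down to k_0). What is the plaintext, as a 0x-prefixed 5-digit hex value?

0xF3319

s_0 = ciphertext = 0x08292
s_1 = InvRound(s_0, k_5) = 0x97434
s_2 = InvRound(s_1, k_4) = 0xA7F10
s_3 = InvRound(s_2, k_3) = 0x3A881
s_4 = InvRound(s_3, k_2) = 0x1F0B0
s_5 = InvRound(s_4, k_1) = 0x97F91
s_6 = InvRound(s_5, k_0) = 0xF3319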